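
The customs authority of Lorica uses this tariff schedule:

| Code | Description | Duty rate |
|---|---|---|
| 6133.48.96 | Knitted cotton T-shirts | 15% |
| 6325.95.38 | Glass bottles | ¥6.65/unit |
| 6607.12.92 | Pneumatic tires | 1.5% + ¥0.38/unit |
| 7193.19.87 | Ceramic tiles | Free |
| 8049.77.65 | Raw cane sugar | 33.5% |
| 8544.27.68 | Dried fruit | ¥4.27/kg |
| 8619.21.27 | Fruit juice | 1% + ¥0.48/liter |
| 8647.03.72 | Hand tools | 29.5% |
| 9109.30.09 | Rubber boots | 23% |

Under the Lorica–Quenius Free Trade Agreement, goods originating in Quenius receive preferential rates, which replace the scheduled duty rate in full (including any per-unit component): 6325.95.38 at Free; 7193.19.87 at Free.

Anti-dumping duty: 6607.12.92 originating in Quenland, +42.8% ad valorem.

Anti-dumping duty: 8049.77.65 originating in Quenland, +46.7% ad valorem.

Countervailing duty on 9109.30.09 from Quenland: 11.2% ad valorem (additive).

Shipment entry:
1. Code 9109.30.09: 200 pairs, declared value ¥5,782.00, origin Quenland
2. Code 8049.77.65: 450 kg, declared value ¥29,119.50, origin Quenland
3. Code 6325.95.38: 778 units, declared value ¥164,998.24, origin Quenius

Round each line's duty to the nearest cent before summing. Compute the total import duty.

¥25,331.28

Line 1 (9109.30.09, Quenland, 200 pairs, ¥5,782.00):
Base rate for 9109.30.09 is 23%.
Additional duty on 9109.30.09 from Quenland: +11.2%. Applied ad valorem rate: 23% + 11.2% = 34.2%.
Duty = ¥5,782.00 × 34.2% = ¥1,977.44.
Line 2 (8049.77.65, Quenland, 450 kg, ¥29,119.50):
Base rate for 8049.77.65 is 33.5%.
Additional duty on 8049.77.65 from Quenland: +46.7%. Applied ad valorem rate: 33.5% + 46.7% = 80.2%.
Duty = ¥29,119.50 × 80.2% = ¥23,353.84.
Line 3 (6325.95.38, Quenius, 778 units, ¥164,998.24):
Base rate for 6325.95.38 is ¥6.65/unit.
Origin Quenius qualifies under the Lorica–Quenius agreement and 6325.95.38 is covered: preferential rate Free applies instead.
Duty = ¥164,998.24 × 0% = ¥0.00.
Total = ¥1,977.44 + ¥23,353.84 + ¥0.00 = ¥25,331.28.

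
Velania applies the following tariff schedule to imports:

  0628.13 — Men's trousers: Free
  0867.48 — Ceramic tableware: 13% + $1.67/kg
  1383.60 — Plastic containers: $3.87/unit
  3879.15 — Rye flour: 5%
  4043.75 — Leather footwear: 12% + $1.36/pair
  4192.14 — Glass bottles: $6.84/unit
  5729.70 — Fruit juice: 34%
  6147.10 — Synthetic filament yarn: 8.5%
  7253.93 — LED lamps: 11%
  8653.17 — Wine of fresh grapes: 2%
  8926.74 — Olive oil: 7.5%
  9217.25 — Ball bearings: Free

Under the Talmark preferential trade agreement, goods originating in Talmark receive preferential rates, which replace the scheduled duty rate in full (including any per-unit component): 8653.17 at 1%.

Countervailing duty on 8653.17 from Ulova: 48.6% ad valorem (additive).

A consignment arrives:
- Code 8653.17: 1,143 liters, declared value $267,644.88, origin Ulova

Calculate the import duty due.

Line 1 (8653.17, Ulova, 1,143 liters, $267,644.88):
Base rate for 8653.17 is 2%.
8653.17 has an FTA preferential rate, but origin Ulova is not Talmark; base rate stands.
Additional duty on 8653.17 from Ulova: +48.6%. Applied ad valorem rate: 2% + 48.6% = 50.6%.
Duty = $267,644.88 × 50.6% = $135,428.31.

$135,428.31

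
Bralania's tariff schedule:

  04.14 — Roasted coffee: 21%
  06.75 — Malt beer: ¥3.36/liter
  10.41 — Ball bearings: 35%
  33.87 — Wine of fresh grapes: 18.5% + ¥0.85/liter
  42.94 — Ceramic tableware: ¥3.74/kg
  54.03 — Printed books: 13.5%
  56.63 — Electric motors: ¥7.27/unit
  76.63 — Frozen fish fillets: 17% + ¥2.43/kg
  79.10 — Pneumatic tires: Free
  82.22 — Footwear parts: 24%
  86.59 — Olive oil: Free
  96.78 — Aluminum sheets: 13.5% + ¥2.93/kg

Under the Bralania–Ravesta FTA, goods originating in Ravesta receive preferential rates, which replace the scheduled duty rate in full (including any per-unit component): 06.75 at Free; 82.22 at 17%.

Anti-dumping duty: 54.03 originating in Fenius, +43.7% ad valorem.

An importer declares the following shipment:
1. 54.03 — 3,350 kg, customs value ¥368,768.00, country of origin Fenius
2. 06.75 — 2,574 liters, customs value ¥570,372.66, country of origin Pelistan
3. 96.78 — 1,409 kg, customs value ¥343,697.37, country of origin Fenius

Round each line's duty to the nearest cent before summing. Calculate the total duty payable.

Line 1 (54.03, Fenius, 3,350 kg, ¥368,768.00):
Base rate for 54.03 is 13.5%.
Additional duty on 54.03 from Fenius: +43.7%. Applied ad valorem rate: 13.5% + 43.7% = 57.2%.
Duty = ¥368,768.00 × 57.2% = ¥210,935.30.
Line 2 (06.75, Pelistan, 2,574 liters, ¥570,372.66):
Base rate for 06.75 is ¥3.36/liter.
06.75 has an FTA preferential rate, but origin Pelistan is not Ravesta; base rate stands.
Duty = 2,574 × ¥3.36 = ¥8,648.64.
Line 3 (96.78, Fenius, 1,409 kg, ¥343,697.37):
Base rate for 96.78 is 13.5% + ¥2.93/kg.
Duty = ¥343,697.37 × 13.5% + 1,409 × ¥2.93 = ¥50,527.51.
Total = ¥210,935.30 + ¥8,648.64 + ¥50,527.51 = ¥270,111.45.

¥270,111.45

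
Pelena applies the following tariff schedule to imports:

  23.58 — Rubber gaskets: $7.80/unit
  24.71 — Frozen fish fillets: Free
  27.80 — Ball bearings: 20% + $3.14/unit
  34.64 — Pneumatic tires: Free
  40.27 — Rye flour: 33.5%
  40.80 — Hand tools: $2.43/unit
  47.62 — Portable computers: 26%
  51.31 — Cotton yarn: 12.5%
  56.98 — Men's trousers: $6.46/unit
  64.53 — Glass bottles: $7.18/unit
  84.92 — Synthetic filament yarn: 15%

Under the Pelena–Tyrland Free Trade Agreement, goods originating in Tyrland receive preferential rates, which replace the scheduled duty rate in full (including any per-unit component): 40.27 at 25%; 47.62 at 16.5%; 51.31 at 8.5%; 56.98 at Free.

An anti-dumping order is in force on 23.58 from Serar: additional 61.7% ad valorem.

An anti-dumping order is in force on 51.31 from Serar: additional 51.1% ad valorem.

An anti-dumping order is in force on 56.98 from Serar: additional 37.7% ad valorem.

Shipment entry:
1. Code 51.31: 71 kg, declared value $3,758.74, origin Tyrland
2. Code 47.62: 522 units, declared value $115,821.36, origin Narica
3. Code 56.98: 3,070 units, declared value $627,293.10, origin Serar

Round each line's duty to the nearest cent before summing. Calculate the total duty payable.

$286,754.74

Line 1 (51.31, Tyrland, 71 kg, $3,758.74):
Base rate for 51.31 is 12.5%.
Origin Tyrland qualifies under the Pelena–Tyrland agreement and 51.31 is covered: preferential rate 8.5% applies instead.
The additional-duty order on 51.31 targets Serar, not Tyrland; it does not apply.
Duty = $3,758.74 × 8.5% = $319.49.
Line 2 (47.62, Narica, 522 units, $115,821.36):
Base rate for 47.62 is 26%.
47.62 has an FTA preferential rate, but origin Narica is not Tyrland; base rate stands.
Duty = $115,821.36 × 26% = $30,113.55.
Line 3 (56.98, Serar, 3,070 units, $627,293.10):
Base rate for 56.98 is $6.46/unit.
56.98 has an FTA preferential rate, but origin Serar is not Tyrland; base rate stands.
Additional duty on 56.98 from Serar: +37.7% ad valorem. Applied ad valorem rate = 37.7%.
Duty = $627,293.10 × 37.7% + 3,070 × $6.46 = $256,321.70.
Total = $319.49 + $30,113.55 + $256,321.70 = $286,754.74.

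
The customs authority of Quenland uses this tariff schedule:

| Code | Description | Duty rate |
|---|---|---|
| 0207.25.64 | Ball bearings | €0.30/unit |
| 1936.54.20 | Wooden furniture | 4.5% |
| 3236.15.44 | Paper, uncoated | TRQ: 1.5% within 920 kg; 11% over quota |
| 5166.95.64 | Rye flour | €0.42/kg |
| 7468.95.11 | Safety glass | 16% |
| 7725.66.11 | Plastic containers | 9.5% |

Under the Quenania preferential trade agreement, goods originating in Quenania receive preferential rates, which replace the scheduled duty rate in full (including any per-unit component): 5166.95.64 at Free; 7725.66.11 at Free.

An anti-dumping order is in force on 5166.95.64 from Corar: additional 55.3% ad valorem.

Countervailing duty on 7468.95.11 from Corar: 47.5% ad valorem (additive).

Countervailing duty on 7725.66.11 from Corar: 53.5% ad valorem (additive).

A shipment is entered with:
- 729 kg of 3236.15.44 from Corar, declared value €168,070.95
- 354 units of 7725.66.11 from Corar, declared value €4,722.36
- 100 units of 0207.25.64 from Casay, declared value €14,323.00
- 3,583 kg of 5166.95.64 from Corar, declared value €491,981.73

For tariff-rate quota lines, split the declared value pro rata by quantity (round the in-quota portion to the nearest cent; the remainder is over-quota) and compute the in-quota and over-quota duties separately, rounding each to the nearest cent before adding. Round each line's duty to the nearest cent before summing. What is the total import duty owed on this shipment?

€279,096.91

Line 1 (3236.15.44, Corar, 729 kg, €168,070.95):
Code 3236.15.44 is under a tariff-rate quota (threshold 920 kg). Quantity 729 kg is within the quota, so the in-quota rate 1.5% applies to the full value.
Duty = €168,070.95 × 1.5% = €2,521.06.
Line 2 (7725.66.11, Corar, 354 units, €4,722.36):
Base rate for 7725.66.11 is 9.5%.
7725.66.11 has an FTA preferential rate, but origin Corar is not Quenania; base rate stands.
Additional duty on 7725.66.11 from Corar: +53.5%. Applied ad valorem rate: 9.5% + 53.5% = 63%.
Duty = €4,722.36 × 63% = €2,975.09.
Line 3 (0207.25.64, Casay, 100 units, €14,323.00):
Base rate for 0207.25.64 is €0.30/unit.
Duty = 100 × €0.30 = €30.00.
Line 4 (5166.95.64, Corar, 3,583 kg, €491,981.73):
Base rate for 5166.95.64 is €0.42/kg.
5166.95.64 has an FTA preferential rate, but origin Corar is not Quenania; base rate stands.
Additional duty on 5166.95.64 from Corar: +55.3% ad valorem. Applied ad valorem rate = 55.3%.
Duty = €491,981.73 × 55.3% + 3,583 × €0.42 = €273,570.76.
Total = €2,521.06 + €2,975.09 + €30.00 + €273,570.76 = €279,096.91.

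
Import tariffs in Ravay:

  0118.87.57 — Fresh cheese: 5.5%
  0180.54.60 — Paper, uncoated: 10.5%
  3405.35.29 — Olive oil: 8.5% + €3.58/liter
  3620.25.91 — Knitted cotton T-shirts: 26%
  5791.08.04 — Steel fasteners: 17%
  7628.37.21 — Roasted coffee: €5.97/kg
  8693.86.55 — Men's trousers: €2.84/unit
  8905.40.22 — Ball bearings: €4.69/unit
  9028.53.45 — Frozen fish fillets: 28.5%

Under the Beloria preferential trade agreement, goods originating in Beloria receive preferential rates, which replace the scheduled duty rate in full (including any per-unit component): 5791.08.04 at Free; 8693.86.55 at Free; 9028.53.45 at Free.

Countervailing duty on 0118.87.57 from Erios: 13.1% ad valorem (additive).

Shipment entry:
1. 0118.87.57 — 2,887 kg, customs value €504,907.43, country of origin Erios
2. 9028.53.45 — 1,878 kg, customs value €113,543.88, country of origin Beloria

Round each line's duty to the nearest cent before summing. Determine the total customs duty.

Line 1 (0118.87.57, Erios, 2,887 kg, €504,907.43):
Base rate for 0118.87.57 is 5.5%.
Additional duty on 0118.87.57 from Erios: +13.1%. Applied ad valorem rate: 5.5% + 13.1% = 18.6%.
Duty = €504,907.43 × 18.6% = €93,912.78.
Line 2 (9028.53.45, Beloria, 1,878 kg, €113,543.88):
Base rate for 9028.53.45 is 28.5%.
Origin Beloria qualifies under the Ravay–Beloria agreement and 9028.53.45 is covered: preferential rate Free applies instead.
Duty = €113,543.88 × 0% = €0.00.
Total = €93,912.78 + €0.00 = €93,912.78.

€93,912.78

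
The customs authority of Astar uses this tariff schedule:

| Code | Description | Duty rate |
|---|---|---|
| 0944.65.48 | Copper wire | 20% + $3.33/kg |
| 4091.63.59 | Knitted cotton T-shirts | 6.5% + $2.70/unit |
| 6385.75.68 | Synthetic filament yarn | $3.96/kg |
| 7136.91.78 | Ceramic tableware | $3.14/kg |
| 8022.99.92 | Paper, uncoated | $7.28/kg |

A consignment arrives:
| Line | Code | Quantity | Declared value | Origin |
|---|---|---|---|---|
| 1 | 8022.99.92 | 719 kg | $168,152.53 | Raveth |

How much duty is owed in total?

Line 1 (8022.99.92, Raveth, 719 kg, $168,152.53):
Base rate for 8022.99.92 is $7.28/kg.
Duty = 719 × $7.28 = $5,234.32.

$5,234.32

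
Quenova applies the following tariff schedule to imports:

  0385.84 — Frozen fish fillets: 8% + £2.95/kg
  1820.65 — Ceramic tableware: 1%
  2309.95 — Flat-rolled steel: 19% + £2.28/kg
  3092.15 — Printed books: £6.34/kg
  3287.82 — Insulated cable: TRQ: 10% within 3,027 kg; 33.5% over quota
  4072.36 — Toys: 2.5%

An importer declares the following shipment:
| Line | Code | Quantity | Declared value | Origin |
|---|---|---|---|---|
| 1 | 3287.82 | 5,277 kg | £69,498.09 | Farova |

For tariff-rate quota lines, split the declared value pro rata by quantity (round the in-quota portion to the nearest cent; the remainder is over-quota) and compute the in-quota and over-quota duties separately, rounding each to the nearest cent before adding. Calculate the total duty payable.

Line 1 (3287.82, Farova, 5,277 kg, £69,498.09):
Code 3287.82 is under a tariff-rate quota (threshold 3,027 kg). In-quota: 3,027 kg at 10%; over-quota: 2,250 kg at 33.5%.
Pro-rata value split: in-quota = £69,498.09 × 3,027/5,277 = £39,865.59; over-quota = £69,498.09 − £39,865.59 = £29,632.50.
In-quota duty = £39,865.59 × 10% = £3,986.56. Over-quota duty = £29,632.50 × 33.5% = £9,926.89.
Line duty = £3,986.56 + £9,926.89 = £13,913.45.

£13,913.45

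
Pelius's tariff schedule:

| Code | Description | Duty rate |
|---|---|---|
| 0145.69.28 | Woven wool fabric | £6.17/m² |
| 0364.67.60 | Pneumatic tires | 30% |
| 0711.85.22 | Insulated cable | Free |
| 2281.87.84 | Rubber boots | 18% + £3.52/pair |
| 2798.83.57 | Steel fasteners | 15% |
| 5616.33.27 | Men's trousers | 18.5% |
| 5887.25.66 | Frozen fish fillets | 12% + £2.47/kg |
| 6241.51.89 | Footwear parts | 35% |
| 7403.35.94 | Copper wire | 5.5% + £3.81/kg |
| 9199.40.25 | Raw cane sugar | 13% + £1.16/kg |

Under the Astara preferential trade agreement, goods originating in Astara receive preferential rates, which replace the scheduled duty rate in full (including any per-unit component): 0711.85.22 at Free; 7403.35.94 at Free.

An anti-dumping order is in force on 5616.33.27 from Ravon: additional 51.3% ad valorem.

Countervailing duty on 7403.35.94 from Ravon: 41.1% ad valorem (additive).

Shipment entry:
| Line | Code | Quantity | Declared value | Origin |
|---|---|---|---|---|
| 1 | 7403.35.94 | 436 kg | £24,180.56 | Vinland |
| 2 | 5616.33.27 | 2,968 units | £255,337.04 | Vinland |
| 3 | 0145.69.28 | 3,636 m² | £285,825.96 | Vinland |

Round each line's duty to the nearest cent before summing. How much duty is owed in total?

Line 1 (7403.35.94, Vinland, 436 kg, £24,180.56):
Base rate for 7403.35.94 is 5.5% + £3.81/kg.
7403.35.94 has an FTA preferential rate, but origin Vinland is not Astara; base rate stands.
The additional-duty order on 7403.35.94 targets Ravon, not Vinland; it does not apply.
Duty = £24,180.56 × 5.5% + 436 × £3.81 = £2,991.09.
Line 2 (5616.33.27, Vinland, 2,968 units, £255,337.04):
Base rate for 5616.33.27 is 18.5%.
The additional-duty order on 5616.33.27 targets Ravon, not Vinland; it does not apply.
Duty = £255,337.04 × 18.5% = £47,237.35.
Line 3 (0145.69.28, Vinland, 3,636 m², £285,825.96):
Base rate for 0145.69.28 is £6.17/m².
Duty = 3,636 × £6.17 = £22,434.12.
Total = £2,991.09 + £47,237.35 + £22,434.12 = £72,662.56.

£72,662.56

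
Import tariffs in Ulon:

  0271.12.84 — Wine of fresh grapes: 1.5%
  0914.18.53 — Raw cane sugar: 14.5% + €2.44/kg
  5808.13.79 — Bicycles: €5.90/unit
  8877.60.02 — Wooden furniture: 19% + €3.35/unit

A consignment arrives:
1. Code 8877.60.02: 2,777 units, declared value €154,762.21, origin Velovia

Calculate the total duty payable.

€38,707.77

Line 1 (8877.60.02, Velovia, 2,777 units, €154,762.21):
Base rate for 8877.60.02 is 19% + €3.35/unit.
Duty = €154,762.21 × 19% + 2,777 × €3.35 = €38,707.77.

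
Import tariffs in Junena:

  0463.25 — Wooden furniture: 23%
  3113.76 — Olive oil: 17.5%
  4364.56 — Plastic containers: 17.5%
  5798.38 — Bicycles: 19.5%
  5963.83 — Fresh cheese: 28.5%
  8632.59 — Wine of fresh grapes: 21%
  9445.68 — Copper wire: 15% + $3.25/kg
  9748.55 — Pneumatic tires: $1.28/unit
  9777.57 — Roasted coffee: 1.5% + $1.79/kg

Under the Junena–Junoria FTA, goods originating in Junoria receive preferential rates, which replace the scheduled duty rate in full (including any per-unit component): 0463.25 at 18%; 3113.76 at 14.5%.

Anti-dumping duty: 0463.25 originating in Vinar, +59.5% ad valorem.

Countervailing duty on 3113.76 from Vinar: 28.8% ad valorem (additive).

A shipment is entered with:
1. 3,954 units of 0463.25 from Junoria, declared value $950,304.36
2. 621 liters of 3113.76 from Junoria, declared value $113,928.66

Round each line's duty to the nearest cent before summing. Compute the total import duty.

Line 1 (0463.25, Junoria, 3,954 units, $950,304.36):
Base rate for 0463.25 is 23%.
Origin Junoria qualifies under the Junena–Junoria agreement and 0463.25 is covered: preferential rate 18% applies instead.
The additional-duty order on 0463.25 targets Vinar, not Junoria; it does not apply.
Duty = $950,304.36 × 18% = $171,054.78.
Line 2 (3113.76, Junoria, 621 liters, $113,928.66):
Base rate for 3113.76 is 17.5%.
Origin Junoria qualifies under the Junena–Junoria agreement and 3113.76 is covered: preferential rate 14.5% applies instead.
The additional-duty order on 3113.76 targets Vinar, not Junoria; it does not apply.
Duty = $113,928.66 × 14.5% = $16,519.66.
Total = $171,054.78 + $16,519.66 = $187,574.44.

$187,574.44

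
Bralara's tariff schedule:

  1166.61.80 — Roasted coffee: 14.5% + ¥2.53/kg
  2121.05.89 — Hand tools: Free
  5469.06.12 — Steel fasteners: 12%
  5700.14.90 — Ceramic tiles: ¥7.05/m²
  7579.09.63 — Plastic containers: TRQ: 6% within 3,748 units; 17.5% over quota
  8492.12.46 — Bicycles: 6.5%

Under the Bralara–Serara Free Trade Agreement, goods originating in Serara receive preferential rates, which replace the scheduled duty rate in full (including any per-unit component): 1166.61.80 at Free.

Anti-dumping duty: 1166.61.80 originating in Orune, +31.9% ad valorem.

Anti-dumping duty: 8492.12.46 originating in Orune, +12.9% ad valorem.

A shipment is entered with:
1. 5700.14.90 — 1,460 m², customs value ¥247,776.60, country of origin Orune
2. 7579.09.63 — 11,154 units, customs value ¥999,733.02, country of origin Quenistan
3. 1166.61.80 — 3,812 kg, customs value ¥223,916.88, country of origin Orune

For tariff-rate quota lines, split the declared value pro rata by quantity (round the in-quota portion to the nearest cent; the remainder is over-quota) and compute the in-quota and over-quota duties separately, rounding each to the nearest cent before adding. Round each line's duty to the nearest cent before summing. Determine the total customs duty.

¥260,155.74

Line 1 (5700.14.90, Orune, 1,460 m², ¥247,776.60):
Base rate for 5700.14.90 is ¥7.05/m².
Duty = 1,460 × ¥7.05 = ¥10,293.00.
Line 2 (7579.09.63, Quenistan, 11,154 units, ¥999,733.02):
Code 7579.09.63 is under a tariff-rate quota (threshold 3,748 units). In-quota: 3,748 units at 6%; over-quota: 7,406 units at 17.5%.
Pro-rata value split: in-quota = ¥999,733.02 × 3,748/11,154 = ¥335,933.24; over-quota = ¥999,733.02 − ¥335,933.24 = ¥663,799.78.
In-quota duty = ¥335,933.24 × 6% = ¥20,155.99. Over-quota duty = ¥663,799.78 × 17.5% = ¥116,164.96.
Line duty = ¥20,155.99 + ¥116,164.96 = ¥136,320.95.
Line 3 (1166.61.80, Orune, 3,812 kg, ¥223,916.88):
Base rate for 1166.61.80 is 14.5% + ¥2.53/kg.
1166.61.80 has an FTA preferential rate, but origin Orune is not Serara; base rate stands.
Additional duty on 1166.61.80 from Orune: +31.9%. Applied ad valorem rate: 14.5% + 31.9% = 46.4%.
Duty = ¥223,916.88 × 46.4% + 3,812 × ¥2.53 = ¥113,541.79.
Total = ¥10,293.00 + ¥136,320.95 + ¥113,541.79 = ¥260,155.74.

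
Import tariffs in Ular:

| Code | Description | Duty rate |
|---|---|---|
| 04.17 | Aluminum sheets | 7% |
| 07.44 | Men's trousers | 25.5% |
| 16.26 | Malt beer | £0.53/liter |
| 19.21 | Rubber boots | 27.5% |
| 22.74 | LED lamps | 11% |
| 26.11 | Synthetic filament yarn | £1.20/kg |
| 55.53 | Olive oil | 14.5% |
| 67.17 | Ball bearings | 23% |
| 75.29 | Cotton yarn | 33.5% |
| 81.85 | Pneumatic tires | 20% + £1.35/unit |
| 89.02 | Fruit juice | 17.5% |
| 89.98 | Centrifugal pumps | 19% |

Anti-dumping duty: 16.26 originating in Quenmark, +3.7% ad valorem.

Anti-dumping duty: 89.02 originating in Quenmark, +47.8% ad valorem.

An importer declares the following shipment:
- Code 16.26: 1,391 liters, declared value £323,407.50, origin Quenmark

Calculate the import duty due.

Line 1 (16.26, Quenmark, 1,391 liters, £323,407.50):
Base rate for 16.26 is £0.53/liter.
Additional duty on 16.26 from Quenmark: +3.7% ad valorem. Applied ad valorem rate = 3.7%.
Duty = £323,407.50 × 3.7% + 1,391 × £0.53 = £12,703.31.

£12,703.31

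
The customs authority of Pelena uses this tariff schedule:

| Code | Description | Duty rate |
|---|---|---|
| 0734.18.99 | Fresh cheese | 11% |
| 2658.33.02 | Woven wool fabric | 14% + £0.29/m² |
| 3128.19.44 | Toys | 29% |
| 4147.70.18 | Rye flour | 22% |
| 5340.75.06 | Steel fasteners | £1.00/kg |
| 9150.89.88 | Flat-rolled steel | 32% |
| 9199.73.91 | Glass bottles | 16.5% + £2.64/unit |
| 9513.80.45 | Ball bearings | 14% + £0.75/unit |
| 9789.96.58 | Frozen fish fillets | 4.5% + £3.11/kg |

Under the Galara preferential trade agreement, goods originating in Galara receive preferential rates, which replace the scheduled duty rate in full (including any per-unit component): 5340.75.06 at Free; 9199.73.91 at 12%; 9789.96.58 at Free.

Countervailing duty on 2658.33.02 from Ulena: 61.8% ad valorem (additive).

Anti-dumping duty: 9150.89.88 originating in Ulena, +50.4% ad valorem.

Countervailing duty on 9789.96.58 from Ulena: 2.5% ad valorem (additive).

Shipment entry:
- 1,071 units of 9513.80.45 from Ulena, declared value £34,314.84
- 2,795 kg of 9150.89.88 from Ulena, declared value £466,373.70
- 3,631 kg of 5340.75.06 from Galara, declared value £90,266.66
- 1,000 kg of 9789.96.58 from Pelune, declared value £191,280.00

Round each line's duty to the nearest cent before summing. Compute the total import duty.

Line 1 (9513.80.45, Ulena, 1,071 units, £34,314.84):
Base rate for 9513.80.45 is 14% + £0.75/unit.
Duty = £34,314.84 × 14% + 1,071 × £0.75 = £5,607.33.
Line 2 (9150.89.88, Ulena, 2,795 kg, £466,373.70):
Base rate for 9150.89.88 is 32%.
Additional duty on 9150.89.88 from Ulena: +50.4%. Applied ad valorem rate: 32% + 50.4% = 82.4%.
Duty = £466,373.70 × 82.4% = £384,291.93.
Line 3 (5340.75.06, Galara, 3,631 kg, £90,266.66):
Base rate for 5340.75.06 is £1.00/kg.
Origin Galara qualifies under the Pelena–Galara agreement and 5340.75.06 is covered: preferential rate Free applies instead.
Duty = £90,266.66 × 0% = £0.00.
Line 4 (9789.96.58, Pelune, 1,000 kg, £191,280.00):
Base rate for 9789.96.58 is 4.5% + £3.11/kg.
9789.96.58 has an FTA preferential rate, but origin Pelune is not Galara; base rate stands.
The additional-duty order on 9789.96.58 targets Ulena, not Pelune; it does not apply.
Duty = £191,280.00 × 4.5% + 1,000 × £3.11 = £11,717.60.
Total = £5,607.33 + £384,291.93 + £0.00 + £11,717.60 = £401,616.86.

£401,616.86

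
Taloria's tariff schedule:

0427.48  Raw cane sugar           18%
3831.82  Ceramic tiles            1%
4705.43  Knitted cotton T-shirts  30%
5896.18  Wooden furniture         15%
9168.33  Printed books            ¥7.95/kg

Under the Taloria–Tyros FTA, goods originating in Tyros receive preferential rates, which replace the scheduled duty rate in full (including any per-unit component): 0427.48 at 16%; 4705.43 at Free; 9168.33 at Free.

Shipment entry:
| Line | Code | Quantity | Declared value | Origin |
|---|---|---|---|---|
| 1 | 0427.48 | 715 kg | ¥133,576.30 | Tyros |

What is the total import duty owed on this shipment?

¥21,372.21

Line 1 (0427.48, Tyros, 715 kg, ¥133,576.30):
Base rate for 0427.48 is 18%.
Origin Tyros qualifies under the Taloria–Tyros agreement and 0427.48 is covered: preferential rate 16% applies instead.
Duty = ¥133,576.30 × 16% = ¥21,372.21.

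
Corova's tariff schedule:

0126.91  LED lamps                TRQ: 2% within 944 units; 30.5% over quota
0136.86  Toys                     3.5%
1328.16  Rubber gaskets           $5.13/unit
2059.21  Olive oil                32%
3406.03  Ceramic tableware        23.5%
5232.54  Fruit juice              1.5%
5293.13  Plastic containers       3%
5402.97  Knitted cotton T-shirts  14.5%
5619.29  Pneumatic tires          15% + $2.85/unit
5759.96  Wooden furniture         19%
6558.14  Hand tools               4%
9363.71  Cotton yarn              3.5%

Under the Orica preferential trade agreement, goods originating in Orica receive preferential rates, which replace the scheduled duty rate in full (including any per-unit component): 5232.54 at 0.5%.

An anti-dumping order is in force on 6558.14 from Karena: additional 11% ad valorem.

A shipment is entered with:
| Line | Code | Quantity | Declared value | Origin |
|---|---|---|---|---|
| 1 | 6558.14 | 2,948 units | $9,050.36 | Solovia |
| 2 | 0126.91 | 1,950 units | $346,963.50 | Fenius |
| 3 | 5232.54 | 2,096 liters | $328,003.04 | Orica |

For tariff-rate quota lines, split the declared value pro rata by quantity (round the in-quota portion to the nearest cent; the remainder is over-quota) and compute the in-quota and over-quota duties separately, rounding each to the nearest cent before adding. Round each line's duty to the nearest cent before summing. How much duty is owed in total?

Line 1 (6558.14, Solovia, 2,948 units, $9,050.36):
Base rate for 6558.14 is 4%.
The additional-duty order on 6558.14 targets Karena, not Solovia; it does not apply.
Duty = $9,050.36 × 4% = $362.01.
Line 2 (0126.91, Fenius, 1,950 units, $346,963.50):
Code 0126.91 is under a tariff-rate quota (threshold 944 units). In-quota: 944 units at 2%; over-quota: 1,006 units at 30.5%.
Pro-rata value split: in-quota = $346,963.50 × 944/1,950 = $167,965.92; over-quota = $346,963.50 − $167,965.92 = $178,997.58.
In-quota duty = $167,965.92 × 2% = $3,359.32. Over-quota duty = $178,997.58 × 30.5% = $54,594.26.
Line duty = $3,359.32 + $54,594.26 = $57,953.58.
Line 3 (5232.54, Orica, 2,096 liters, $328,003.04):
Base rate for 5232.54 is 1.5%.
Origin Orica qualifies under the Corova–Orica agreement and 5232.54 is covered: preferential rate 0.5% applies instead.
Duty = $328,003.04 × 0.5% = $1,640.02.
Total = $362.01 + $57,953.58 + $1,640.02 = $59,955.61.

$59,955.61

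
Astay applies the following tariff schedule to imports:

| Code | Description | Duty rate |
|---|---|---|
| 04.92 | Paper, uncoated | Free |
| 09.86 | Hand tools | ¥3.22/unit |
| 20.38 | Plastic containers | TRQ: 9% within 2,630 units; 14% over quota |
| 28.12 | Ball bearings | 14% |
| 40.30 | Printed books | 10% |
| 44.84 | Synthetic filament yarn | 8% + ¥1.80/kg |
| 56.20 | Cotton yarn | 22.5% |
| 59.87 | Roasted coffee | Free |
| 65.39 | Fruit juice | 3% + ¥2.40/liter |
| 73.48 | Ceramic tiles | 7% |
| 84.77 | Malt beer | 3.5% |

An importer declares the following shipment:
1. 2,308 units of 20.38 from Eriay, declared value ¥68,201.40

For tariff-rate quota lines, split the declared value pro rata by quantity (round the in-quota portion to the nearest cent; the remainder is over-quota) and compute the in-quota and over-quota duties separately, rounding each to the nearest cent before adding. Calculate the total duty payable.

¥6,138.13

Line 1 (20.38, Eriay, 2,308 units, ¥68,201.40):
Code 20.38 is under a tariff-rate quota (threshold 2,630 units). Quantity 2,308 units is within the quota, so the in-quota rate 9% applies to the full value.
Duty = ¥68,201.40 × 9% = ¥6,138.13.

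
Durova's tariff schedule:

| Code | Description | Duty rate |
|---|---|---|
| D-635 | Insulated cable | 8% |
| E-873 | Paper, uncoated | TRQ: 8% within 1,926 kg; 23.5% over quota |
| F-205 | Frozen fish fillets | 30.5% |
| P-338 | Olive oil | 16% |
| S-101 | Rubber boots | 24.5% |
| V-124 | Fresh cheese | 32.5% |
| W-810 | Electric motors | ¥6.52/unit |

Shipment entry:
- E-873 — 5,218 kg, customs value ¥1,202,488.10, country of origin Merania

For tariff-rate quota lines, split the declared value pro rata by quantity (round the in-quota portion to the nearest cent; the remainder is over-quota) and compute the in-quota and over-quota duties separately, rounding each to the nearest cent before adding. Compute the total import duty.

Line 1 (E-873, Merania, 5,218 kg, ¥1,202,488.10):
Code E-873 is under a tariff-rate quota (threshold 1,926 kg). In-quota: 1,926 kg at 8%; over-quota: 3,292 kg at 23.5%.
Pro-rata value split: in-quota = ¥1,202,488.10 × 1,926/5,218 = ¥443,846.70; over-quota = ¥1,202,488.10 − ¥443,846.70 = ¥758,641.40.
In-quota duty = ¥443,846.70 × 8% = ¥35,507.74. Over-quota duty = ¥758,641.40 × 23.5% = ¥178,280.73.
Line duty = ¥35,507.74 + ¥178,280.73 = ¥213,788.47.

¥213,788.47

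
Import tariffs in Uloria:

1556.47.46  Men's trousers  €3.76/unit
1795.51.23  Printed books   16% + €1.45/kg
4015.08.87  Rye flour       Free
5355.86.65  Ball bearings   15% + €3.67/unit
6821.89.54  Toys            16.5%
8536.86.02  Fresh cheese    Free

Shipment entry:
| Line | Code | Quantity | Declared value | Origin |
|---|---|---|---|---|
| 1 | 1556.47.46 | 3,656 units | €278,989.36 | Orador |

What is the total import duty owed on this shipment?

€13,746.56

Line 1 (1556.47.46, Orador, 3,656 units, €278,989.36):
Base rate for 1556.47.46 is €3.76/unit.
Duty = 3,656 × €3.76 = €13,746.56.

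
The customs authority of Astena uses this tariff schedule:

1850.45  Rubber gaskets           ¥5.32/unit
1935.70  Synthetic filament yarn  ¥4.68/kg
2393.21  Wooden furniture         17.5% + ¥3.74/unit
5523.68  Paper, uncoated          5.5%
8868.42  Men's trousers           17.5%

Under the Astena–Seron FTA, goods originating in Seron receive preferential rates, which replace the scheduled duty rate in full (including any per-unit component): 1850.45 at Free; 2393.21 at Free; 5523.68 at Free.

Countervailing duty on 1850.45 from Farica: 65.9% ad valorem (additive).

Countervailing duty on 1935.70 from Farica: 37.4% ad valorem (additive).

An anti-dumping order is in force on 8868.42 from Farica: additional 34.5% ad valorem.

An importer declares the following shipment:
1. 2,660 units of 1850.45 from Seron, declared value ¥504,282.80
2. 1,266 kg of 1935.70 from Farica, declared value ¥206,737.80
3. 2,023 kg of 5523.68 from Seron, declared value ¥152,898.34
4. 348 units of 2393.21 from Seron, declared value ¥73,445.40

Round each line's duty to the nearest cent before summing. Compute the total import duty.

¥83,244.82

Line 1 (1850.45, Seron, 2,660 units, ¥504,282.80):
Base rate for 1850.45 is ¥5.32/unit.
Origin Seron qualifies under the Astena–Seron agreement and 1850.45 is covered: preferential rate Free applies instead.
The additional-duty order on 1850.45 targets Farica, not Seron; it does not apply.
Duty = ¥504,282.80 × 0% = ¥0.00.
Line 2 (1935.70, Farica, 1,266 kg, ¥206,737.80):
Base rate for 1935.70 is ¥4.68/kg.
Additional duty on 1935.70 from Farica: +37.4% ad valorem. Applied ad valorem rate = 37.4%.
Duty = ¥206,737.80 × 37.4% + 1,266 × ¥4.68 = ¥83,244.82.
Line 3 (5523.68, Seron, 2,023 kg, ¥152,898.34):
Base rate for 5523.68 is 5.5%.
Origin Seron qualifies under the Astena–Seron agreement and 5523.68 is covered: preferential rate Free applies instead.
Duty = ¥152,898.34 × 0% = ¥0.00.
Line 4 (2393.21, Seron, 348 units, ¥73,445.40):
Base rate for 2393.21 is 17.5% + ¥3.74/unit.
Origin Seron qualifies under the Astena–Seron agreement and 2393.21 is covered: preferential rate Free applies instead.
Duty = ¥73,445.40 × 0% = ¥0.00.
Total = ¥0.00 + ¥83,244.82 + ¥0.00 + ¥0.00 = ¥83,244.82.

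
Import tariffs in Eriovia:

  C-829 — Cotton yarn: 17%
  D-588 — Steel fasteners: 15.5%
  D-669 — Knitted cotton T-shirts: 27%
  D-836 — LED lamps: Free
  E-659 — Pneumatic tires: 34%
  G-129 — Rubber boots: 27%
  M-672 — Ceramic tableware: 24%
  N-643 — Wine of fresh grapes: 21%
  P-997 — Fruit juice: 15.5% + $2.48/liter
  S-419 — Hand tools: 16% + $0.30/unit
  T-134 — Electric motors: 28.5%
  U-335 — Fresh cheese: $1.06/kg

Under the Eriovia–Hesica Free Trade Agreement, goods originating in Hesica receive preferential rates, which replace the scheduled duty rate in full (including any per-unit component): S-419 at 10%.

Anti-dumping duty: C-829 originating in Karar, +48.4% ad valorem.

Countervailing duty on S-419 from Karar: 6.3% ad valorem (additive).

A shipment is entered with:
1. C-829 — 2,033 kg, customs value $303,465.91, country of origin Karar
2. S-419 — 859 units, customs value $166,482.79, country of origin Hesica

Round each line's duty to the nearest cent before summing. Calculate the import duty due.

$215,114.99

Line 1 (C-829, Karar, 2,033 kg, $303,465.91):
Base rate for C-829 is 17%.
Additional duty on C-829 from Karar: +48.4%. Applied ad valorem rate: 17% + 48.4% = 65.4%.
Duty = $303,465.91 × 65.4% = $198,466.71.
Line 2 (S-419, Hesica, 859 units, $166,482.79):
Base rate for S-419 is 16% + $0.30/unit.
Origin Hesica qualifies under the Eriovia–Hesica agreement and S-419 is covered: preferential rate 10% applies instead.
The additional-duty order on S-419 targets Karar, not Hesica; it does not apply.
Duty = $166,482.79 × 10% = $16,648.28.
Total = $198,466.71 + $16,648.28 = $215,114.99.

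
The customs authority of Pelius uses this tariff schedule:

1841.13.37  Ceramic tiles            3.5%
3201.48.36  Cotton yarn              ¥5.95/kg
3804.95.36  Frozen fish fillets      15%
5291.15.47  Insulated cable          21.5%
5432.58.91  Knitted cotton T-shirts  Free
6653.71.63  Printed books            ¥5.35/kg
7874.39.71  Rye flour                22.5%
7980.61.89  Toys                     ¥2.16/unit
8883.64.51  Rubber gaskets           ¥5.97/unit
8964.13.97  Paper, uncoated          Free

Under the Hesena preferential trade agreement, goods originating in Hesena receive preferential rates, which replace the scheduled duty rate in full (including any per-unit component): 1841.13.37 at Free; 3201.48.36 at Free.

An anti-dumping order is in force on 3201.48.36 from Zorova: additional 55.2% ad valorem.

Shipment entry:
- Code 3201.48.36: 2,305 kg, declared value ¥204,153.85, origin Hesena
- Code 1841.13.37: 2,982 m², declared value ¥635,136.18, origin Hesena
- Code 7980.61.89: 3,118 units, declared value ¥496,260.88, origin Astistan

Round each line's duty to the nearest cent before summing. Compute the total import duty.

Line 1 (3201.48.36, Hesena, 2,305 kg, ¥204,153.85):
Base rate for 3201.48.36 is ¥5.95/kg.
Origin Hesena qualifies under the Pelius–Hesena agreement and 3201.48.36 is covered: preferential rate Free applies instead.
The additional-duty order on 3201.48.36 targets Zorova, not Hesena; it does not apply.
Duty = ¥204,153.85 × 0% = ¥0.00.
Line 2 (1841.13.37, Hesena, 2,982 m², ¥635,136.18):
Base rate for 1841.13.37 is 3.5%.
Origin Hesena qualifies under the Pelius–Hesena agreement and 1841.13.37 is covered: preferential rate Free applies instead.
Duty = ¥635,136.18 × 0% = ¥0.00.
Line 3 (7980.61.89, Astistan, 3,118 units, ¥496,260.88):
Base rate for 7980.61.89 is ¥2.16/unit.
Duty = 3,118 × ¥2.16 = ¥6,734.88.
Total = ¥0.00 + ¥0.00 + ¥6,734.88 = ¥6,734.88.

¥6,734.88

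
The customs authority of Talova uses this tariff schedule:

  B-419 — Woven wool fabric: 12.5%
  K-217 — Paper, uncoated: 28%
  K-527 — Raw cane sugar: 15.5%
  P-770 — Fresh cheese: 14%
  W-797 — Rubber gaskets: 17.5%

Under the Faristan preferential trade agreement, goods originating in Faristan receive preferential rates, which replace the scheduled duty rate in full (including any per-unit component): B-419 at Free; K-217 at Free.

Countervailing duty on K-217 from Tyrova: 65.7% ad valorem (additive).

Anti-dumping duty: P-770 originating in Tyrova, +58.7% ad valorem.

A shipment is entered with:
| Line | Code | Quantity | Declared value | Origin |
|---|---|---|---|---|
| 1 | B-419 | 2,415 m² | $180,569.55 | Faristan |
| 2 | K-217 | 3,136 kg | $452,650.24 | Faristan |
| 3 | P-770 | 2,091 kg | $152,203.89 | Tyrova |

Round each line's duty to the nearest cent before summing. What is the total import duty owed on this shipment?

$110,652.23

Line 1 (B-419, Faristan, 2,415 m², $180,569.55):
Base rate for B-419 is 12.5%.
Origin Faristan qualifies under the Talova–Faristan agreement and B-419 is covered: preferential rate Free applies instead.
Duty = $180,569.55 × 0% = $0.00.
Line 2 (K-217, Faristan, 3,136 kg, $452,650.24):
Base rate for K-217 is 28%.
Origin Faristan qualifies under the Talova–Faristan agreement and K-217 is covered: preferential rate Free applies instead.
The additional-duty order on K-217 targets Tyrova, not Faristan; it does not apply.
Duty = $452,650.24 × 0% = $0.00.
Line 3 (P-770, Tyrova, 2,091 kg, $152,203.89):
Base rate for P-770 is 14%.
Additional duty on P-770 from Tyrova: +58.7%. Applied ad valorem rate: 14% + 58.7% = 72.7%.
Duty = $152,203.89 × 72.7% = $110,652.23.
Total = $0.00 + $0.00 + $110,652.23 = $110,652.23.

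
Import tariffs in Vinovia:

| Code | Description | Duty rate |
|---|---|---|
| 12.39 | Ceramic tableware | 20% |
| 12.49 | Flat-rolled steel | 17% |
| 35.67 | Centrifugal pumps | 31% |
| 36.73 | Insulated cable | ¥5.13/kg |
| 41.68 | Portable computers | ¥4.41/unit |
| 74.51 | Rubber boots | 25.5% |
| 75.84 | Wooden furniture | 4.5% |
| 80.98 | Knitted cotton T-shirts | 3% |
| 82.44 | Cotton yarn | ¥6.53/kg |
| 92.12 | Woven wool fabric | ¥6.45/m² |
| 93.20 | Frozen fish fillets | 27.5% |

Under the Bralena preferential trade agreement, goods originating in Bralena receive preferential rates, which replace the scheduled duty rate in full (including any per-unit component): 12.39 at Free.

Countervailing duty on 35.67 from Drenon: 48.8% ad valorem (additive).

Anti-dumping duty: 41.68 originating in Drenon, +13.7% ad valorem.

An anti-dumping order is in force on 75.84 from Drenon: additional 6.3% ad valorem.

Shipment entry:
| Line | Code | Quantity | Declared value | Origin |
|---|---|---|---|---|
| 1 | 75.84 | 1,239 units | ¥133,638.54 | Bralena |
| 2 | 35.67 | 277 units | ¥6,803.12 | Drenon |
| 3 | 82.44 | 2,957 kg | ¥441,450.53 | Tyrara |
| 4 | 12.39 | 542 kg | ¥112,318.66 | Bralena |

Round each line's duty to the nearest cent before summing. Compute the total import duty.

¥30,751.83

Line 1 (75.84, Bralena, 1,239 units, ¥133,638.54):
Base rate for 75.84 is 4.5%.
Origin Bralena is the FTA partner but 75.84 is not on the preference list; base rate stands.
The additional-duty order on 75.84 targets Drenon, not Bralena; it does not apply.
Duty = ¥133,638.54 × 4.5% = ¥6,013.73.
Line 2 (35.67, Drenon, 277 units, ¥6,803.12):
Base rate for 35.67 is 31%.
Additional duty on 35.67 from Drenon: +48.8%. Applied ad valorem rate: 31% + 48.8% = 79.8%.
Duty = ¥6,803.12 × 79.8% = ¥5,428.89.
Line 3 (82.44, Tyrara, 2,957 kg, ¥441,450.53):
Base rate for 82.44 is ¥6.53/kg.
Duty = 2,957 × ¥6.53 = ¥19,309.21.
Line 4 (12.39, Bralena, 542 kg, ¥112,318.66):
Base rate for 12.39 is 20%.
Origin Bralena qualifies under the Vinovia–Bralena agreement and 12.39 is covered: preferential rate Free applies instead.
Duty = ¥112,318.66 × 0% = ¥0.00.
Total = ¥6,013.73 + ¥5,428.89 + ¥19,309.21 + ¥0.00 = ¥30,751.83.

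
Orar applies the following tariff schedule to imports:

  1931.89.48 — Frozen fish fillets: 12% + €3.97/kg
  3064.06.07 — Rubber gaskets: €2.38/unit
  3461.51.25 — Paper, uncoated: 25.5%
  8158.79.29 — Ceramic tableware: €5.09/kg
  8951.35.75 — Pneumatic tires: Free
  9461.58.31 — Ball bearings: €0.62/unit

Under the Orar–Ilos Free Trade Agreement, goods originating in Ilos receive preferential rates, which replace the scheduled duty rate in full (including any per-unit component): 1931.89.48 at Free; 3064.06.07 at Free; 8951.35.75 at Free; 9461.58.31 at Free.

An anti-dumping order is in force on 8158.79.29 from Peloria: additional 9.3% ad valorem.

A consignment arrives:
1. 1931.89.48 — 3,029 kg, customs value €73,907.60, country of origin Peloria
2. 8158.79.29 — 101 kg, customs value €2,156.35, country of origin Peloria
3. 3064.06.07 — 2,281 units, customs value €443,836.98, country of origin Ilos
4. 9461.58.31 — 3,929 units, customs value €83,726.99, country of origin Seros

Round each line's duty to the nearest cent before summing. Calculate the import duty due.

Line 1 (1931.89.48, Peloria, 3,029 kg, €73,907.60):
Base rate for 1931.89.48 is 12% + €3.97/kg.
1931.89.48 has an FTA preferential rate, but origin Peloria is not Ilos; base rate stands.
Duty = €73,907.60 × 12% + 3,029 × €3.97 = €20,894.04.
Line 2 (8158.79.29, Peloria, 101 kg, €2,156.35):
Base rate for 8158.79.29 is €5.09/kg.
Additional duty on 8158.79.29 from Peloria: +9.3% ad valorem. Applied ad valorem rate = 9.3%.
Duty = €2,156.35 × 9.3% + 101 × €5.09 = €714.63.
Line 3 (3064.06.07, Ilos, 2,281 units, €443,836.98):
Base rate for 3064.06.07 is €2.38/unit.
Origin Ilos qualifies under the Orar–Ilos agreement and 3064.06.07 is covered: preferential rate Free applies instead.
Duty = €443,836.98 × 0% = €0.00.
Line 4 (9461.58.31, Seros, 3,929 units, €83,726.99):
Base rate for 9461.58.31 is €0.62/unit.
9461.58.31 has an FTA preferential rate, but origin Seros is not Ilos; base rate stands.
Duty = 3,929 × €0.62 = €2,435.98.
Total = €20,894.04 + €714.63 + €0.00 + €2,435.98 = €24,044.65.

€24,044.65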